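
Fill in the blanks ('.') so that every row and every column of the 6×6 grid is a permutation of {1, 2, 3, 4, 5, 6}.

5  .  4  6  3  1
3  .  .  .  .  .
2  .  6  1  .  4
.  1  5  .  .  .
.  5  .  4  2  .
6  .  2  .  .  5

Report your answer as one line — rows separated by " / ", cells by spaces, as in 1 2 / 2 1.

5 2 4 6 3 1 / 3 6 1 5 4 2 / 2 3 6 1 5 4 / 4 1 5 2 6 3 / 1 5 3 4 2 6 / 6 4 2 3 1 5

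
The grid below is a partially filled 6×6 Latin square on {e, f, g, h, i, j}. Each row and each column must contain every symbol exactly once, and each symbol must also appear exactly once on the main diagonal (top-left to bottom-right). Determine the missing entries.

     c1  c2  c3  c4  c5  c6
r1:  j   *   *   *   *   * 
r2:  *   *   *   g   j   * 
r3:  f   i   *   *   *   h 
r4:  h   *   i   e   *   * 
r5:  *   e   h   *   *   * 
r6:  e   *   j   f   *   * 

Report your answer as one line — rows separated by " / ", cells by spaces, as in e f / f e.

j f e h i g / i h f g j e / f i g j e h / h j i e g f / g e h i f j / e g j f h i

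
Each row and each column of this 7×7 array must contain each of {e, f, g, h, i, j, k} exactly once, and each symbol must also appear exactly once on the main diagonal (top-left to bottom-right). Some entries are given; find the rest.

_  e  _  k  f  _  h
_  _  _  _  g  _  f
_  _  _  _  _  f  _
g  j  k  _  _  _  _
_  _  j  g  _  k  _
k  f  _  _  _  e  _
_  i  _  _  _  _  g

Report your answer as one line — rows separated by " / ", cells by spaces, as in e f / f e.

j e i k f g h / h k e j g i f / i g h e j f k / g j k f e h i / f h j g i k e / k f g i h e j / e i f h k j g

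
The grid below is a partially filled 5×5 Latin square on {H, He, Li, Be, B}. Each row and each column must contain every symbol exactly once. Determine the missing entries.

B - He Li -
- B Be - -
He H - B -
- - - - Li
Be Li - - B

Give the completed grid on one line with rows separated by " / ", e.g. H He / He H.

B Be He Li H / Li B Be H He / He H Li B Be / H He B Be Li / Be Li H He B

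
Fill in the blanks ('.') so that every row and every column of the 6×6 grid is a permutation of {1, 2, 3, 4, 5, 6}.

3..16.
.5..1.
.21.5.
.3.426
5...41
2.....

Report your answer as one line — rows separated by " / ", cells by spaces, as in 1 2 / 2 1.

(r1,c2): row 1 has {1,3,6}; column 2 has {2,3,5}, so it must be 4.
(r4,c1): row 4 has {2,3,4,6}; column 1 has {2,3,5}, so it must be 1.
(r4,c3): row 4 has {1,2,3,4,6}; column 3 has {1}, so it must be 5.
(r5,c2): row 5 has {1,4,5}; column 2 has {2,3,4,5}, so it must be 6.
(r6,c2): row 6 has {2}; column 2 has {2,3,4,5,6}, so it must be 1.
(r6,c5): row 6 has {1,2}; column 5 has {1,2,4,5,6}, so it must be 3.
(r1,c3): row 1 has {1,3,4,6}; column 3 has {1,5}, so it must be 2.
(r1,c6): row 1 has {1,2,3,4,6}; column 6 has {1,6}, so it must be 5.
(r5,c3): row 5 has {1,4,5,6}; column 3 has {1,2,5}, so it must be 3.
(r5,c4): row 5 has {1,3,4,5,6}; column 4 has {1,4}, so it must be 2.
(r6,c6): row 6 has {1,2,3}; column 6 has {1,5,6}, so it must be 4.
(r3,c6): row 3 has {1,2,5}; column 6 has {1,4,5,6}, so it must be 3.
(r6,c3): row 6 has {1,2,3,4}; column 3 has {1,2,3,5}, so it must be 6.
(r6,c4): row 6 has {1,2,3,4,6}; column 4 has {1,2,4}, so it must be 5.
(r2,c3): row 2 has {1,5}; column 3 has {1,2,3,5,6}, so it must be 4.
(r2,c6): row 2 has {1,4,5}; column 6 has {1,3,4,5,6}, so it must be 2.
(r3,c4): row 3 has {1,2,3,5}; column 4 has {1,2,4,5}, so it must be 6.
(r2,c1): row 2 has {1,2,4,5}; column 1 has {1,2,3,5}, so it must be 6.
(r2,c4): row 2 has {1,2,4,5,6}; column 4 has {1,2,4,5,6}, so it must be 3.
(r3,c1): row 3 has {1,2,3,5,6}; column 1 has {1,2,3,5,6}, so it must be 4.

3 4 2 1 6 5 / 6 5 4 3 1 2 / 4 2 1 6 5 3 / 1 3 5 4 2 6 / 5 6 3 2 4 1 / 2 1 6 5 3 4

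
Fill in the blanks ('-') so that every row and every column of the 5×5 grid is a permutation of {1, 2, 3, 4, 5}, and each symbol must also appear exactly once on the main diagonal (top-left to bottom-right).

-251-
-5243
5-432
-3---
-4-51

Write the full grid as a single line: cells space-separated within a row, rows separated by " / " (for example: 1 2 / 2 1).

3 2 5 1 4 / 1 5 2 4 3 / 5 1 4 3 2 / 4 3 1 2 5 / 2 4 3 5 1

(r1,c1) = 3
(r1,c5) = 4
(r2,c1) = 1
(r3,c2) = 1
(r4,c3) = 1
(r4,c4) = 2
(r4,c5) = 5
(r5,c1) = 2
(r5,c3) = 3
(r4,c1) = 4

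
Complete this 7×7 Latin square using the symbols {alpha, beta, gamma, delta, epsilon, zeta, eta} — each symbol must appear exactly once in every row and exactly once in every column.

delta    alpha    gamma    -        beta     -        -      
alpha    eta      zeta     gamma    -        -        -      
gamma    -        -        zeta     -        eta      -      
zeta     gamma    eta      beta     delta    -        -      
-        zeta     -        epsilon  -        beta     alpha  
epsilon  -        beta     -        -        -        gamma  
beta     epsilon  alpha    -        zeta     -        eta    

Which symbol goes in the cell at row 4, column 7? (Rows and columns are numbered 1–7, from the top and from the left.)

(r1,c4) = eta
(r2,c5) = epsilon
(r2,c6) = delta
(r2,c7) = beta
(r3,c5) = alpha
(r4,c7) = epsilon

epsilon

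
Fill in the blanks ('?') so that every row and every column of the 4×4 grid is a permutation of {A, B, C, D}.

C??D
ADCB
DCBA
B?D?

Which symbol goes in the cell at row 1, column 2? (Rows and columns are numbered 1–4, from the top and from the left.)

B

(r1,c3) = A
(r4,c2) = A
(r4,c4) = C
(r1,c2) = B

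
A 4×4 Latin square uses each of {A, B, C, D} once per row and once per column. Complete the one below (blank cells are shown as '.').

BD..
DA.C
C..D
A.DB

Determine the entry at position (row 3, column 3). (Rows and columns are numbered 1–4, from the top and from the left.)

A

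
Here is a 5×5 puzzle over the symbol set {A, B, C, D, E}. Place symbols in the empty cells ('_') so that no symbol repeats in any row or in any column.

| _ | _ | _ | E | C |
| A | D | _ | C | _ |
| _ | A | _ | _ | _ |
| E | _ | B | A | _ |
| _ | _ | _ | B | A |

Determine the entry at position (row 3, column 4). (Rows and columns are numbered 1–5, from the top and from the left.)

D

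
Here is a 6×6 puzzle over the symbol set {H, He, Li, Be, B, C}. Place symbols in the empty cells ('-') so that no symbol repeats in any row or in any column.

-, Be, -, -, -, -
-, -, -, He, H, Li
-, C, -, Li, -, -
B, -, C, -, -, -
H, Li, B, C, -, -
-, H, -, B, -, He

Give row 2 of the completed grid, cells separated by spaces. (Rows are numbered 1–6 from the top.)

(r1,c4) = H
(r2,c2) = B
(r2,c3) = Be
(r4,c2) = He
(r4,c4) = Be
(r4,c5) = Li
(r4,c6) = H
(r5,c6) = Be
(r6,c3) = Li
(r1,c3) = He
(r2,c1) = C

C B Be He H Li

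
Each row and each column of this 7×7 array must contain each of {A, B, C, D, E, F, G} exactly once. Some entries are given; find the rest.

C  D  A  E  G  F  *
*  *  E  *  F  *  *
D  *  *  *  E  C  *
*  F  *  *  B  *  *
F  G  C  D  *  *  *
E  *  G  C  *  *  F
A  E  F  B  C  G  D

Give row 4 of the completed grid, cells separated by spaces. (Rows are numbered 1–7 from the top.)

G F D A B E C

(r1,c7) = B
(r3,c3) = B
(r4,c1) = G
(r4,c3) = D
(r4,c4) = A
(r4,c6) = E
(r4,c7) = C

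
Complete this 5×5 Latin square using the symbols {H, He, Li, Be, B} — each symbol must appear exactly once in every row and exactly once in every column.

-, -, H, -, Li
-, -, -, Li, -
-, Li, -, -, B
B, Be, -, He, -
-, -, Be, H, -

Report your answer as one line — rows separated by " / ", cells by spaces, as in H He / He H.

Be He H B Li / He H B Li Be / H Li He Be B / B Be Li He H / Li B Be H He

(r3,c3) = He
(r3,c4) = Be
(r4,c3) = Li
(r4,c5) = H
(r5,c5) = He
(r1,c4) = B
(r2,c3) = B
(r2,c5) = Be
(r3,c1) = H
(r5,c1) = Li
(r5,c2) = B
(r1,c2) = He
(r2,c1) = He
(r2,c2) = H
(r1,c1) = Be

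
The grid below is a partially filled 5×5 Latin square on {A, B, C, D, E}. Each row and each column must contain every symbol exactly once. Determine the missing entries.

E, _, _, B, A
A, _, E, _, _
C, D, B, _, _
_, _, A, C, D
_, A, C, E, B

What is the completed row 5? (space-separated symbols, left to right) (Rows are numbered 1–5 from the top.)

D A C E B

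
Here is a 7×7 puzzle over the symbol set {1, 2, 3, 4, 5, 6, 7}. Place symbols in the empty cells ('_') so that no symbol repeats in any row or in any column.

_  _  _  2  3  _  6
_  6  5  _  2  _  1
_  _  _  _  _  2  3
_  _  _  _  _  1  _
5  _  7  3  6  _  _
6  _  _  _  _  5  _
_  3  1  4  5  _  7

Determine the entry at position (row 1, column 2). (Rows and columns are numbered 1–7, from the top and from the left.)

(r1,c3) = 4
(r1,c6) = 7
(r2,c4) = 7
(r3,c3) = 6
(r5,c6) = 4
(r5,c7) = 2
(r6,c4) = 1
(r6,c7) = 4
(r7,c1) = 2
(r7,c6) = 6
(r1,c1) = 1
(r1,c2) = 5

5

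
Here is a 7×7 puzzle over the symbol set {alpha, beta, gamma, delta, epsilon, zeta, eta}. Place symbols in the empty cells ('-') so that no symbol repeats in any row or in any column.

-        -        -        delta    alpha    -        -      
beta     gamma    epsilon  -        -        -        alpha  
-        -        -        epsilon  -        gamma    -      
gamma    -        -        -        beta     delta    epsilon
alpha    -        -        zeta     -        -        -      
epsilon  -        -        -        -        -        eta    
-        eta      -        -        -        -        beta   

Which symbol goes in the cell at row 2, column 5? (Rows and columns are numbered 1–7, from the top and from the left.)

delta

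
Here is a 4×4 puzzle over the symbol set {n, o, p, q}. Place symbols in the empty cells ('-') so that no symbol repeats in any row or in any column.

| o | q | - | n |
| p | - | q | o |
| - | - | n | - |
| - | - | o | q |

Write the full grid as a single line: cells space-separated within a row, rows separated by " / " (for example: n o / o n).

o q p n / p n q o / q o n p / n p o q

Cell (r1,c3): row 1 has {n,o,q}; column 3 has {n,o,q} → p.
Cell (r2,c2): row 2 has {o,p,q}; column 2 has {q} → n.
Cell (r3,c1): row 3 has {n}; column 1 has {o,p} → q.
Cell (r3,c4): row 3 has {n,q}; column 4 has {n,o,q} → p.
Cell (r4,c1): row 4 has {o,q}; column 1 has {o,p,q} → n.
Cell (r4,c2): row 4 has {n,o,q}; column 2 has {n,q} → p.
Cell (r3,c2): row 3 has {n,p,q}; column 2 has {n,p,q} → o.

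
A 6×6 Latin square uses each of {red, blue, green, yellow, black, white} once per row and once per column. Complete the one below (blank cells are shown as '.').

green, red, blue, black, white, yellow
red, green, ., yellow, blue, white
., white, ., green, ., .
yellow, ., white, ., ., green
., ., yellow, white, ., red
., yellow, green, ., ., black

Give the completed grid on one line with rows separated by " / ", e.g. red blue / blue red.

green red blue black white yellow / red green black yellow blue white / black white red green yellow blue / yellow blue white red black green / blue black yellow white green red / white yellow green blue red black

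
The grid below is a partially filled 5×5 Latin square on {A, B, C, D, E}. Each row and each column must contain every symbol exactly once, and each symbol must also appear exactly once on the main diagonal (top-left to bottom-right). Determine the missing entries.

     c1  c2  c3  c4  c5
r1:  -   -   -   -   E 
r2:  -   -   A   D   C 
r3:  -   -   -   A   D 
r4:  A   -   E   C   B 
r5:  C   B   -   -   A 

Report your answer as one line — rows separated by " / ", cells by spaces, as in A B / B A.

(r1,c4) = B
(r2,c2) = E
(r3,c2) = C
(r3,c3) = B
(r4,c2) = D
(r5,c3) = D
(r5,c4) = E
(r1,c1) = D
(r1,c2) = A
(r1,c3) = C
(r2,c1) = B
(r3,c1) = E

D A C B E / B E A D C / E C B A D / A D E C B / C B D E A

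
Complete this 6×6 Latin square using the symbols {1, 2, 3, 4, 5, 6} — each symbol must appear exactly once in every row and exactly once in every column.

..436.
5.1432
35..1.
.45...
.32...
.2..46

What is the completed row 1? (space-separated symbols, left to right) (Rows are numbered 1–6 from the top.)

Cell (r1,c2): row 1 has {3,4,6}; column 2 has {2,3,4,5} → 1.
Cell (r1,c6): row 1 has {1,3,4,6}; column 6 has {2,6} → 5.
Cell (r2,c2): row 2 has {1,2,3,4,5}; column 2 has {1,2,3,4,5} → 6.
Cell (r3,c3): row 3 has {1,3,5}; column 3 has {1,2,4,5} → 6.
Cell (r3,c4): row 3 has {1,3,5,6}; column 4 has {3,4} → 2.
Cell (r3,c6): row 3 has {1,2,3,5,6}; column 6 has {2,5,6} → 4.
Cell (r4,c5): row 4 has {4,5}; column 5 has {1,3,4,6} → 2.
Cell (r5,c5): row 5 has {2,3}; column 5 has {1,2,3,4,6} → 5.
Cell (r5,c6): row 5 has {2,3,5}; column 6 has {2,4,5,6} → 1.
Cell (r6,c1): row 6 has {2,4,6}; column 1 has {3,5} → 1.
Cell (r6,c3): row 6 has {1,2,4,6}; column 3 has {1,2,4,5,6} → 3.
Cell (r6,c4): row 6 has {1,2,3,4,6}; column 4 has {2,3,4} → 5.
Cell (r1,c1): row 1 has {1,3,4,5,6}; column 1 has {1,3,5} → 2.

2 1 4 3 6 5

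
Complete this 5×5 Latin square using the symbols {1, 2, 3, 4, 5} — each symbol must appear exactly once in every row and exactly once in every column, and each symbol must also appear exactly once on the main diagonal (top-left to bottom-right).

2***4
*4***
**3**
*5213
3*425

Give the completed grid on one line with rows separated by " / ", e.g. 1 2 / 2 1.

2 3 1 5 4 / 1 4 5 3 2 / 5 2 3 4 1 / 4 5 2 1 3 / 3 1 4 2 5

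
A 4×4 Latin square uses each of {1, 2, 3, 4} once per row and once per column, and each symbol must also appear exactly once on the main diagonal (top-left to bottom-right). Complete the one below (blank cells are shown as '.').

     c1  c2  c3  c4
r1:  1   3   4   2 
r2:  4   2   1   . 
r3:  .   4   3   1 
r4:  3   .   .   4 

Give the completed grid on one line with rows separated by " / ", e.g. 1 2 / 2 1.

1 3 4 2 / 4 2 1 3 / 2 4 3 1 / 3 1 2 4

(r2,c4) = 3
(r3,c1) = 2
(r4,c2) = 1
(r4,c3) = 2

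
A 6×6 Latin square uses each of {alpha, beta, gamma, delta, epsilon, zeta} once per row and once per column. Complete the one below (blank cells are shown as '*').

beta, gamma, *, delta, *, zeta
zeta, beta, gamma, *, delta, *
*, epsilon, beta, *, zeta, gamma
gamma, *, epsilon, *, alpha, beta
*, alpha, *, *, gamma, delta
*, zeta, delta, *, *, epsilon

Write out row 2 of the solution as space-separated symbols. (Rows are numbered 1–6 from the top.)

Cell (r1,c3): row 1 has {beta,gamma,delta,zeta}; column 3 has {beta,gamma,delta,epsilon} → alpha.
Cell (r1,c5): row 1 has {alpha,beta,gamma,delta,zeta}; column 5 has {alpha,gamma,delta,zeta} → epsilon.
Cell (r2,c6): row 2 has {beta,gamma,delta,zeta}; column 6 has {beta,gamma,delta,epsilon,zeta} → alpha.
Cell (r3,c4): row 3 has {beta,gamma,epsilon,zeta}; column 4 has {delta} → alpha.
Cell (r4,c2): row 4 has {alpha,beta,gamma,epsilon}; column 2 has {alpha,beta,gamma,epsilon,zeta} → delta.
Cell (r4,c4): row 4 has {alpha,beta,gamma,delta,epsilon}; column 4 has {alpha,delta} → zeta.
Cell (r5,c1): row 5 has {alpha,gamma,delta}; column 1 has {beta,gamma,zeta} → epsilon.
Cell (r5,c3): row 5 has {alpha,gamma,delta,epsilon}; column 3 has {alpha,beta,gamma,delta,epsilon} → zeta.
Cell (r5,c4): row 5 has {alpha,gamma,delta,epsilon,zeta}; column 4 has {alpha,delta,zeta} → beta.
Cell (r6,c1): row 6 has {delta,epsilon,zeta}; column 1 has {beta,gamma,epsilon,zeta} → alpha.
Cell (r6,c4): row 6 has {alpha,delta,epsilon,zeta}; column 4 has {alpha,beta,delta,zeta} → gamma.
Cell (r6,c5): row 6 has {alpha,gamma,delta,epsilon,zeta}; column 5 has {alpha,gamma,delta,epsilon,zeta} → beta.
Cell (r2,c4): row 2 has {alpha,beta,gamma,delta,zeta}; column 4 has {alpha,beta,gamma,delta,zeta} → epsilon.

zeta beta gamma epsilon delta alpha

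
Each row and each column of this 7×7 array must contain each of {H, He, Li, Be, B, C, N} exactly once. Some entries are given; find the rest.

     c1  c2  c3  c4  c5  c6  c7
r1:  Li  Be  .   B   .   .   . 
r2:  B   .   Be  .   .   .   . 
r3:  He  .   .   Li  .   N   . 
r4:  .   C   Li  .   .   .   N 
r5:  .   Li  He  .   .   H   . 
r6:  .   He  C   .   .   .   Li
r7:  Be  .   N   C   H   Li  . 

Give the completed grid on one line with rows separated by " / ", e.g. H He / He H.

Li Be H B N He C / B N Be He Li C H / He H B Li C N Be / H C Li Be He B N / C Li He N Be H B / N He C H B Be Li / Be B N C H Li He

row 1 has {Li,Be,B}; column 3 has {He,Li,Be,C,N} — only H is left for (r1,c3).
row 3 has {He,Li,N}; column 3 has {H,He,Li,Be,C,N} — only B is left for (r3,c3).
row 4 has {Li,C,N}; column 1 has {He,Li,Be,B} — only H is left for (r4,c1).
row 6 has {He,Li,C}; column 1 has {H,He,Li,Be,B} — only N is left for (r6,c1).
row 7 has {H,Li,Be,C,N}; column 2 has {He,Li,Be,C} — only B is left for (r7,c2).
row 7 has {H,Li,Be,B,C,N}; column 7 has {Li,N} — only He is left for (r7,c7).
row 1 has {H,Li,Be,B}; column 7 has {He,Li,N} — only C is left for (r1,c7).
row 2 has {Be,B}; column 7 has {He,Li,C,N} — only H is left for (r2,c7).
row 3 has {He,Li,B,N}; column 2 has {He,Li,Be,B,C} — only H is left for (r3,c2).
row 3 has {H,He,Li,B,N}; column 7 has {H,He,Li,C,N} — only Be is left for (r3,c7).
row 5 has {H,He,Li}; column 1 has {H,He,Li,Be,B,N} — only C is left for (r5,c1).
row 5 has {H,He,Li,C}; column 7 has {H,He,Li,Be,C,N} — only B is left for (r5,c7).
row 1 has {H,Li,Be,B,C}; column 6 has {H,Li,N} — only He is left for (r1,c6).
row 2 has {H,Be,B}; column 2 has {H,He,Li,Be,B,C} — only N is left for (r2,c2).
row 2 has {H,Be,B,N}; column 4 has {Li,B,C} — only He is left for (r2,c4).
row 2 has {H,He,Be,B,N}; column 6 has {H,He,Li,N} — only C is left for (r2,c6).
row 3 has {H,He,Li,Be,B,N}; column 5 has {H} — only C is left for (r3,c5).
row 4 has {H,Li,C,N}; column 4 has {He,Li,B,C} — only Be is left for (r4,c4).
row 4 has {H,Li,Be,C,N}; column 6 has {H,He,Li,C,N} — only B is left for (r4,c6).
row 5 has {H,He,Li,B,C}; column 4 has {He,Li,Be,B,C} — only N is left for (r5,c4).
row 5 has {H,He,Li,B,C,N}; column 5 has {H,C} — only Be is left for (r5,c5).
row 6 has {He,Li,C,N}; column 4 has {He,Li,Be,B,C,N} — only H is left for (r6,c4).
row 6 has {H,He,Li,C,N}; column 5 has {H,Be,C} — only B is left for (r6,c5).
row 6 has {H,He,Li,B,C,N}; column 6 has {H,He,Li,B,C,N} — only Be is left for (r6,c6).
row 1 has {H,He,Li,Be,B,C}; column 5 has {H,Be,B,C} — only N is left for (r1,c5).
row 2 has {H,He,Be,B,C,N}; column 5 has {H,Be,B,C,N} — only Li is left for (r2,c5).
row 4 has {H,Li,Be,B,C,N}; column 5 has {H,Li,Be,B,C,N} — only He is left for (r4,c5).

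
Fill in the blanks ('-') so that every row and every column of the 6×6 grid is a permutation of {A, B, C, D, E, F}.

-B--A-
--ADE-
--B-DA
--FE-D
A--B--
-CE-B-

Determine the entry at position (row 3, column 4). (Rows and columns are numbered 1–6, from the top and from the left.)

(r2,c2) = F
(r3,c2) = E
(r4,c2) = A
(r4,c5) = C
(r5,c2) = D
(r5,c3) = C
(r5,c5) = F
(r5,c6) = E
(r6,c6) = F
(r1,c3) = D
(r1,c6) = C
(r2,c6) = B
(r4,c1) = B
(r6,c1) = D
(r6,c4) = A
(r1,c4) = F
(r2,c1) = C
(r3,c1) = F
(r3,c4) = C

C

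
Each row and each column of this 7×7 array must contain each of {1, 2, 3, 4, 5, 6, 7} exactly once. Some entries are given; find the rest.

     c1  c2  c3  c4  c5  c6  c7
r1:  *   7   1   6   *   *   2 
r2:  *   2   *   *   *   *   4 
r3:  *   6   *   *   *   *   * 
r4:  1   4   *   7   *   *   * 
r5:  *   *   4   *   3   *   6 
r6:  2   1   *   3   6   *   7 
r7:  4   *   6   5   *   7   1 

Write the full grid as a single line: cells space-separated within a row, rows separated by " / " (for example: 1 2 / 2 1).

row 2 has {2,4}; column 4 has {3,5,6,7} — only 1 is left for (r2,c4).
row 5 has {3,4,6}; column 2 has {1,2,4,6,7} — only 5 is left for (r5,c2).
row 5 has {3,4,5,6}; column 4 has {1,3,5,6,7} — only 2 is left for (r5,c4).
row 5 has {2,3,4,5,6}; column 6 has {7} — only 1 is left for (r5,c6).
row 6 has {1,2,3,6,7}; column 3 has {1,4,6} — only 5 is left for (r6,c3).
row 6 has {1,2,3,5,6,7}; column 6 has {1,7} — only 4 is left for (r6,c6).
row 7 has {1,4,5,6,7}; column 2 has {1,2,4,5,6,7} — only 3 is left for (r7,c2).
row 7 has {1,3,4,5,6,7}; column 5 has {3,6} — only 2 is left for (r7,c5).
row 3 has {6}; column 4 has {1,2,3,5,6,7} — only 4 is left for (r3,c4).
row 4 has {1,4,7}; column 5 has {2,3,6} — only 5 is left for (r4,c5).
row 4 has {1,4,5,7}; column 7 has {1,2,4,6,7} — only 3 is left for (r4,c7).
row 5 has {1,2,3,4,5,6}; column 1 has {1,2,4} — only 7 is left for (r5,c1).
row 1 has {1,2,6,7}; column 5 has {2,3,5,6} — only 4 is left for (r1,c5).
row 2 has {1,2,4}; column 5 has {2,3,4,5,6} — only 7 is left for (r2,c5).
row 3 has {4,6}; column 5 has {2,3,4,5,6,7} — only 1 is left for (r3,c5).
row 3 has {1,4,6}; column 7 has {1,2,3,4,6,7} — only 5 is left for (r3,c7).
row 4 has {1,3,4,5,7}; column 3 has {1,4,5,6} — only 2 is left for (r4,c3).
row 4 has {1,2,3,4,5,7}; column 6 has {1,4,7} — only 6 is left for (r4,c6).
row 2 has {1,2,4,7}; column 3 has {1,2,4,5,6} — only 3 is left for (r2,c3).
row 2 has {1,2,3,4,7}; column 6 has {1,4,6,7} — only 5 is left for (r2,c6).
row 3 has {1,4,5,6}; column 1 has {1,2,4,7} — only 3 is left for (r3,c1).
row 3 has {1,3,4,5,6}; column 3 has {1,2,3,4,5,6} — only 7 is left for (r3,c3).
row 3 has {1,3,4,5,6,7}; column 6 has {1,4,5,6,7} — only 2 is left for (r3,c6).
row 1 has {1,2,4,6,7}; column 1 has {1,2,3,4,7} — only 5 is left for (r1,c1).
row 1 has {1,2,4,5,6,7}; column 6 has {1,2,4,5,6,7} — only 3 is left for (r1,c6).
row 2 has {1,2,3,4,5,7}; column 1 has {1,2,3,4,5,7} — only 6 is left for (r2,c1).

5 7 1 6 4 3 2 / 6 2 3 1 7 5 4 / 3 6 7 4 1 2 5 / 1 4 2 7 5 6 3 / 7 5 4 2 3 1 6 / 2 1 5 3 6 4 7 / 4 3 6 5 2 7 1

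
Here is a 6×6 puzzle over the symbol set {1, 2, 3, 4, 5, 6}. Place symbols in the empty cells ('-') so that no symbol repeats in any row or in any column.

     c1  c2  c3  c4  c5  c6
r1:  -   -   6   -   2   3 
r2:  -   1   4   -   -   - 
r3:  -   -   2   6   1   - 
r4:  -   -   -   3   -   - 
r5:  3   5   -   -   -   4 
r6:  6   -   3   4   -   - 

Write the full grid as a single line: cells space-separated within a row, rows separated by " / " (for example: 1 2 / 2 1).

5 4 6 1 2 3 / 2 1 4 5 3 6 / 4 3 2 6 1 5 / 1 6 5 3 4 2 / 3 5 1 2 6 4 / 6 2 3 4 5 1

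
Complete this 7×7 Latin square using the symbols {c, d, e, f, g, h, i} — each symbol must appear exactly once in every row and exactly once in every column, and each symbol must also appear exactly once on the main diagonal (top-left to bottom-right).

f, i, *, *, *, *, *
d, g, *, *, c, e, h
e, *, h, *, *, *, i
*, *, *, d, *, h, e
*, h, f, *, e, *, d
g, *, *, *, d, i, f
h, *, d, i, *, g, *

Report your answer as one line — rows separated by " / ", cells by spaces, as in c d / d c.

(r2,c3) = i
(r2,c4) = f
(r5,c6) = c
(r7,c5) = f
(r7,c7) = c
(r1,c6) = d
(r1,c7) = g
(r3,c5) = g
(r3,c6) = f
(r4,c5) = i
(r5,c1) = i
(r5,c4) = g
(r7,c2) = e
(r1,c5) = h
(r3,c4) = c
(r4,c1) = c
(r4,c2) = f
(r4,c3) = g
(r6,c2) = c
(r6,c3) = e
(r6,c4) = h
(r1,c3) = c
(r1,c4) = e
(r3,c2) = d

f i c e h d g / d g i f c e h / e d h c g f i / c f g d i h e / i h f g e c d / g c e h d i f / h e d i f g c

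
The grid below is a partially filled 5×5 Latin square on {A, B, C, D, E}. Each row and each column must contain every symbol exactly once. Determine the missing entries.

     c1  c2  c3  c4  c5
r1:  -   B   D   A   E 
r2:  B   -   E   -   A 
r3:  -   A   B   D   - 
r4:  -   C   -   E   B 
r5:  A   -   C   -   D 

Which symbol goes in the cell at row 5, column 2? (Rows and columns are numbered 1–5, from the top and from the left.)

E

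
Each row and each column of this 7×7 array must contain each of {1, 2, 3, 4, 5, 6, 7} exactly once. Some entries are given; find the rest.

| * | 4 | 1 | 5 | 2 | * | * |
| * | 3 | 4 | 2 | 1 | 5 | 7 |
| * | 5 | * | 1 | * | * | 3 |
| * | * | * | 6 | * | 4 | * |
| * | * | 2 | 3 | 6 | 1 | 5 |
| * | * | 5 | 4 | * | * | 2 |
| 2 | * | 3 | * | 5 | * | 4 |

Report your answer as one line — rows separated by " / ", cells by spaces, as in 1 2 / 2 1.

At row 1, column 7: row 1 has {1,2,4,5}; column 7 has {2,3,4,5,7}; that leaves 6.
At row 2, column 1: row 2 has {1,2,3,4,5,7}; column 1 has {2}; that leaves 6.
At row 4, column 3: row 4 has {4,6}; column 3 has {1,2,3,4,5}; that leaves 7.
At row 4, column 5: row 4 has {4,6,7}; column 5 has {1,2,5,6}; that leaves 3.
At row 4, column 7: row 4 has {3,4,6,7}; column 7 has {2,3,4,5,6,7}; that leaves 1.
At row 5, column 2: row 5 has {1,2,3,5,6}; column 2 has {3,4,5}; that leaves 7.
At row 6, column 5: row 6 has {2,4,5}; column 5 has {1,2,3,5,6}; that leaves 7.
At row 7, column 4: row 7 has {2,3,4,5}; column 4 has {1,2,3,4,5,6}; that leaves 7.
At row 7, column 6: row 7 has {2,3,4,5,7}; column 6 has {1,4,5}; that leaves 6.
At row 3, column 3: row 3 has {1,3,5}; column 3 has {1,2,3,4,5,7}; that leaves 6.
At row 3, column 5: row 3 has {1,3,5,6}; column 5 has {1,2,3,5,6,7}; that leaves 4.
At row 4, column 1: row 4 has {1,3,4,6,7}; column 1 has {2,6}; that leaves 5.
At row 4, column 2: row 4 has {1,3,4,5,6,7}; column 2 has {3,4,5,7}; that leaves 2.
At row 5, column 1: row 5 has {1,2,3,5,6,7}; column 1 has {2,5,6}; that leaves 4.
At row 6, column 6: row 6 has {2,4,5,7}; column 6 has {1,4,5,6}; that leaves 3.
At row 7, column 2: row 7 has {2,3,4,5,6,7}; column 2 has {2,3,4,5,7}; that leaves 1.
At row 1, column 6: row 1 has {1,2,4,5,6}; column 6 has {1,3,4,5,6}; that leaves 7.
At row 3, column 1: row 3 has {1,3,4,5,6}; column 1 has {2,4,5,6}; that leaves 7.
At row 3, column 6: row 3 has {1,3,4,5,6,7}; column 6 has {1,3,4,5,6,7}; that leaves 2.
At row 6, column 1: row 6 has {2,3,4,5,7}; column 1 has {2,4,5,6,7}; that leaves 1.
At row 6, column 2: row 6 has {1,2,3,4,5,7}; column 2 has {1,2,3,4,5,7}; that leaves 6.
At row 1, column 1: row 1 has {1,2,4,5,6,7}; column 1 has {1,2,4,5,6,7}; that leaves 3.

3 4 1 5 2 7 6 / 6 3 4 2 1 5 7 / 7 5 6 1 4 2 3 / 5 2 7 6 3 4 1 / 4 7 2 3 6 1 5 / 1 6 5 4 7 3 2 / 2 1 3 7 5 6 4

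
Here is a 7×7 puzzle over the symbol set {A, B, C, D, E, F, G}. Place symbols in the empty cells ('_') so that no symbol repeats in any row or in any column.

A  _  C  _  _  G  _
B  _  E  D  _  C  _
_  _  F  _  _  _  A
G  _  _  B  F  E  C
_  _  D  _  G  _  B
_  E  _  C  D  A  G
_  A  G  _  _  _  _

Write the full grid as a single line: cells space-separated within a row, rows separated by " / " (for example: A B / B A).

A F C E B G D / B G E D A C F / C B F G E D A / G D A B F E C / E C D A G F B / F E B C D A G / D A G F C B E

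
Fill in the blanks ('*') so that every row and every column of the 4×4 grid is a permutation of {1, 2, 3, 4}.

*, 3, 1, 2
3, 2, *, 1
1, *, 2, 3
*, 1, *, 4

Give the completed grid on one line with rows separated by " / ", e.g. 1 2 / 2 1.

Cell (r1,c1): row 1 has {1,2,3}; column 1 has {1,3} → 4.
Cell (r2,c3): row 2 has {1,2,3}; column 3 has {1,2} → 4.
Cell (r3,c2): row 3 has {1,2,3}; column 2 has {1,2,3} → 4.
Cell (r4,c1): row 4 has {1,4}; column 1 has {1,3,4} → 2.
Cell (r4,c3): row 4 has {1,2,4}; column 3 has {1,2,4} → 3.

4 3 1 2 / 3 2 4 1 / 1 4 2 3 / 2 1 3 4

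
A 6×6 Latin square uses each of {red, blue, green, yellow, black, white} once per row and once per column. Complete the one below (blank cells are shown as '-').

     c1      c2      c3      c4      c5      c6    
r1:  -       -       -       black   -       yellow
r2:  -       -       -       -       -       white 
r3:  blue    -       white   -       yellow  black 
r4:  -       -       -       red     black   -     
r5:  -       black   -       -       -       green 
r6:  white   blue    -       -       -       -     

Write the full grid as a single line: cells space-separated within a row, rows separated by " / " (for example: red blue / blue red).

red green blue black white yellow / black yellow green blue red white / blue red white green yellow black / green white yellow red black blue / yellow black red white blue green / white blue black yellow green red

(r3,c4) = green
(r4,c6) = blue
(r6,c4) = yellow
(r6,c6) = red
(r2,c4) = blue
(r3,c2) = red
(r5,c4) = white
(r6,c5) = green
(r2,c5) = red
(r5,c5) = blue
(r6,c3) = black
(r1,c5) = white
(r1,c2) = green
(r2,c2) = yellow
(r2,c3) = green
(r4,c2) = white
(r4,c3) = yellow
(r5,c3) = red
(r1,c1) = red
(r1,c3) = blue
(r2,c1) = black
(r4,c1) = green
(r5,c1) = yellow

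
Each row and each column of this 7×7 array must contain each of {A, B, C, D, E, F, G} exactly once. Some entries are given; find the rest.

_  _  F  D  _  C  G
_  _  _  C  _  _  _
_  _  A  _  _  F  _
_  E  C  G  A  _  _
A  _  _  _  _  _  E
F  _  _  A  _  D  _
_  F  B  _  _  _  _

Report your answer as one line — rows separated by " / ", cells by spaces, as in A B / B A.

(r4,c6): row 4 has {A,C,E,G}; column 6 has {C,D,F}, so it must be B.
(r5,c6): row 5 has {A,E}; column 6 has {B,C,D,F}, so it must be G.
(r7,c4): row 7 has {B,F}; column 4 has {A,C,D,G}, so it must be E.
(r7,c6): row 7 has {B,E,F}; column 6 has {B,C,D,F,G}, so it must be A.
(r2,c6): row 2 has {C}; column 6 has {A,B,C,D,F,G}, so it must be E.
(r3,c4): row 3 has {A,F}; column 4 has {A,C,D,E,G}, so it must be B.
(r4,c1): row 4 has {A,B,C,E,G}; column 1 has {A,F}, so it must be D.
(r4,c7): row 4 has {A,B,C,D,E,G}; column 7 has {E,G}, so it must be F.
(r5,c3): row 5 has {A,E,G}; column 3 has {A,B,C,F}, so it must be D.
(r5,c4): row 5 has {A,D,E,G}; column 4 has {A,B,C,D,E,G}, so it must be F.
(r2,c3): row 2 has {C,E}; column 3 has {A,B,C,D,F}, so it must be G.
(r6,c3): row 6 has {A,D,F}; column 3 has {A,B,C,D,F,G}, so it must be E.
(r2,c1): row 2 has {C,E,G}; column 1 has {A,D,F}, so it must be B.
(r1,c1): row 1 has {C,D,F,G}; column 1 has {A,B,D,F}, so it must be E.
(r1,c5): row 1 has {C,D,E,F,G}; column 5 has {A}, so it must be B.
(r5,c5): row 5 has {A,D,E,F,G}; column 5 has {A,B}, so it must be C.
(r6,c5): row 6 has {A,D,E,F}; column 5 has {A,B,C}, so it must be G.
(r7,c5): row 7 has {A,B,E,F}; column 5 has {A,B,C,G}, so it must be D.
(r7,c7): row 7 has {A,B,D,E,F}; column 7 has {E,F,G}, so it must be C.
(r1,c2): row 1 has {B,C,D,E,F,G}; column 2 has {E,F}, so it must be A.
(r2,c2): row 2 has {B,C,E,G}; column 2 has {A,E,F}, so it must be D.
(r2,c5): row 2 has {B,C,D,E,G}; column 5 has {A,B,C,D,G}, so it must be F.
(r2,c7): row 2 has {B,C,D,E,F,G}; column 7 has {C,E,F,G}, so it must be A.
(r3,c5): row 3 has {A,B,F}; column 5 has {A,B,C,D,F,G}, so it must be E.
(r3,c7): row 3 has {A,B,E,F}; column 7 has {A,C,E,F,G}, so it must be D.
(r5,c2): row 5 has {A,C,D,E,F,G}; column 2 has {A,D,E,F}, so it must be B.
(r6,c2): row 6 has {A,D,E,F,G}; column 2 has {A,B,D,E,F}, so it must be C.
(r6,c7): row 6 has {A,C,D,E,F,G}; column 7 has {A,C,D,E,F,G}, so it must be B.
(r7,c1): row 7 has {A,B,C,D,E,F}; column 1 has {A,B,D,E,F}, so it must be G.
(r3,c1): row 3 has {A,B,D,E,F}; column 1 has {A,B,D,E,F,G}, so it must be C.
(r3,c2): row 3 has {A,B,C,D,E,F}; column 2 has {A,B,C,D,E,F}, so it must be G.

E A F D B C G / B D G C F E A / C G A B E F D / D E C G A B F / A B D F C G E / F C E A G D B / G F B E D A C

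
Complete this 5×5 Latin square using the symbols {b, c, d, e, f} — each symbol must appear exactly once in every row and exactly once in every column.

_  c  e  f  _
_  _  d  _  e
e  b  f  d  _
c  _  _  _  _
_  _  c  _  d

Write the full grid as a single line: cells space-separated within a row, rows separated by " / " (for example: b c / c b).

Cell (r1,c5): row 1 has {c,e,f}; column 5 has {d,e} → b.
Cell (r2,c2): row 2 has {d,e}; column 2 has {b,c} → f.
Cell (r3,c5): row 3 has {b,d,e,f}; column 5 has {b,d,e} → c.
Cell (r4,c3): row 4 has {c}; column 3 has {c,d,e,f} → b.
Cell (r4,c4): row 4 has {b,c}; column 4 has {d,f} → e.
Cell (r4,c5): row 4 has {b,c,e}; column 5 has {b,c,d,e} → f.
Cell (r5,c2): row 5 has {c,d}; column 2 has {b,c,f} → e.
Cell (r5,c4): row 5 has {c,d,e}; column 4 has {d,e,f} → b.
Cell (r1,c1): row 1 has {b,c,e,f}; column 1 has {c,e} → d.
Cell (r2,c1): row 2 has {d,e,f}; column 1 has {c,d,e} → b.
Cell (r2,c4): row 2 has {b,d,e,f}; column 4 has {b,d,e,f} → c.
Cell (r4,c2): row 4 has {b,c,e,f}; column 2 has {b,c,e,f} → d.
Cell (r5,c1): row 5 has {b,c,d,e}; column 1 has {b,c,d,e} → f.

d c e f b / b f d c e / e b f d c / c d b e f / f e c b d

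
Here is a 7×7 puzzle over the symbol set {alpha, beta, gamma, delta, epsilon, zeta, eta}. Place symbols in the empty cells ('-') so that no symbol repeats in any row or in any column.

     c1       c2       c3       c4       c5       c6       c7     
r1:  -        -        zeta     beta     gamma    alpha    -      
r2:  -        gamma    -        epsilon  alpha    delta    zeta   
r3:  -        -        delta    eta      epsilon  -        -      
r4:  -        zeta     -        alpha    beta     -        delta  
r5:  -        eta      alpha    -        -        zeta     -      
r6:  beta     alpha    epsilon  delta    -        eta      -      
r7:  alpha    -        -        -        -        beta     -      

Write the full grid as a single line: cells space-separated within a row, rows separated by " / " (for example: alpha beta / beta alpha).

delta epsilon zeta beta gamma alpha eta / eta gamma beta epsilon alpha delta zeta / zeta beta delta eta epsilon gamma alpha / gamma zeta eta alpha beta epsilon delta / epsilon eta alpha gamma delta zeta beta / beta alpha epsilon delta zeta eta gamma / alpha delta gamma zeta eta beta epsilon

row 2 has {alpha,gamma,delta,epsilon,zeta}; column 1 has {alpha,beta} — only eta is left for (r2,c1).
row 2 has {alpha,gamma,delta,epsilon,zeta,eta}; column 3 has {alpha,delta,epsilon,zeta} — only beta is left for (r2,c3).
row 3 has {delta,epsilon,eta}; column 2 has {alpha,gamma,zeta,eta} — only beta is left for (r3,c2).
row 3 has {beta,delta,epsilon,eta}; column 6 has {alpha,beta,delta,zeta,eta} — only gamma is left for (r3,c6).
row 3 has {beta,gamma,delta,epsilon,eta}; column 7 has {delta,zeta} — only alpha is left for (r3,c7).
row 4 has {alpha,beta,delta,zeta}; column 6 has {alpha,beta,gamma,delta,zeta,eta} — only epsilon is left for (r4,c6).
row 5 has {alpha,zeta,eta}; column 4 has {alpha,beta,delta,epsilon,eta} — only gamma is left for (r5,c4).
row 5 has {alpha,gamma,zeta,eta}; column 5 has {alpha,beta,gamma,epsilon} — only delta is left for (r5,c5).
row 6 has {alpha,beta,delta,epsilon,eta}; column 5 has {alpha,beta,gamma,delta,epsilon} — only zeta is left for (r6,c5).
row 6 has {alpha,beta,delta,epsilon,zeta,eta}; column 7 has {alpha,delta,zeta} — only gamma is left for (r6,c7).
row 7 has {alpha,beta}; column 4 has {alpha,beta,gamma,delta,epsilon,eta} — only zeta is left for (r7,c4).
row 7 has {alpha,beta,zeta}; column 5 has {alpha,beta,gamma,delta,epsilon,zeta} — only eta is left for (r7,c5).
row 7 has {alpha,beta,zeta,eta}; column 7 has {alpha,gamma,delta,zeta} — only epsilon is left for (r7,c7).
row 1 has {alpha,beta,gamma,zeta}; column 7 has {alpha,gamma,delta,epsilon,zeta} — only eta is left for (r1,c7).
row 3 has {alpha,beta,gamma,delta,epsilon,eta}; column 1 has {alpha,beta,eta} — only zeta is left for (r3,c1).
row 4 has {alpha,beta,delta,epsilon,zeta}; column 1 has {alpha,beta,zeta,eta} — only gamma is left for (r4,c1).
row 4 has {alpha,beta,gamma,delta,epsilon,zeta}; column 3 has {alpha,beta,delta,epsilon,zeta} — only eta is left for (r4,c3).
row 5 has {alpha,gamma,delta,zeta,eta}; column 1 has {alpha,beta,gamma,zeta,eta} — only epsilon is left for (r5,c1).
row 5 has {alpha,gamma,delta,epsilon,zeta,eta}; column 7 has {alpha,gamma,delta,epsilon,zeta,eta} — only beta is left for (r5,c7).
row 7 has {alpha,beta,epsilon,zeta,eta}; column 2 has {alpha,beta,gamma,zeta,eta} — only delta is left for (r7,c2).
row 7 has {alpha,beta,delta,epsilon,zeta,eta}; column 3 has {alpha,beta,delta,epsilon,zeta,eta} — only gamma is left for (r7,c3).
row 1 has {alpha,beta,gamma,zeta,eta}; column 1 has {alpha,beta,gamma,epsilon,zeta,eta} — only delta is left for (r1,c1).
row 1 has {alpha,beta,gamma,delta,zeta,eta}; column 2 has {alpha,beta,gamma,delta,zeta,eta} — only epsilon is left for (r1,c2).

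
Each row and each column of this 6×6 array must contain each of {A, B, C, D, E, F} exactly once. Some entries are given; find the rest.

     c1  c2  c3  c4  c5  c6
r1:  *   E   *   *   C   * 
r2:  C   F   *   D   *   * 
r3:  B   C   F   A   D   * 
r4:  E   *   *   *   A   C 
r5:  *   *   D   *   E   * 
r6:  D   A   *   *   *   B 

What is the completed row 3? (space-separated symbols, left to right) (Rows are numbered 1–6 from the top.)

B C F A D E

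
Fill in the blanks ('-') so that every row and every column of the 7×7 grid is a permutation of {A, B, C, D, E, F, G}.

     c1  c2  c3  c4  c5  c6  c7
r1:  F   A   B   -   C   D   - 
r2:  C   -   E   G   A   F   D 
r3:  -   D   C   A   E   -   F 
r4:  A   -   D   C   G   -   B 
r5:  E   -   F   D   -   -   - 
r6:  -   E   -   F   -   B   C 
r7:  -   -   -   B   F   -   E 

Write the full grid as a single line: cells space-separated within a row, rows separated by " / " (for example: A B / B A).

F A B E C D G / C B E G A F D / B D C A E G F / A F D C G E B / E G F D B C A / G E A F D B C / D C G B F A E

Cell (r1,c4): row 1 has {A,B,C,D,F}; column 4 has {A,B,C,D,F,G} → E.
Cell (r1,c7): row 1 has {A,B,C,D,E,F}; column 7 has {B,C,D,E,F} → G.
Cell (r2,c2): row 2 has {A,C,D,E,F,G}; column 2 has {A,D,E} → B.
Cell (r3,c6): row 3 has {A,C,D,E,F}; column 6 has {B,D,F} → G.
Cell (r4,c2): row 4 has {A,B,C,D,G}; column 2 has {A,B,D,E} → F.
Cell (r4,c6): row 4 has {A,B,C,D,F,G}; column 6 has {B,D,F,G} → E.
Cell (r5,c5): row 5 has {D,E,F}; column 5 has {A,C,E,F,G} → B.
Cell (r5,c7): row 5 has {B,D,E,F}; column 7 has {B,C,D,E,F,G} → A.
Cell (r6,c5): row 6 has {B,C,E,F}; column 5 has {A,B,C,E,F,G} → D.
Cell (r3,c1): row 3 has {A,C,D,E,F,G}; column 1 has {A,C,E,F} → B.
Cell (r5,c6): row 5 has {A,B,D,E,F}; column 6 has {B,D,E,F,G} → C.
Cell (r6,c1): row 6 has {B,C,D,E,F}; column 1 has {A,B,C,E,F} → G.
Cell (r6,c3): row 6 has {B,C,D,E,F,G}; column 3 has {B,C,D,E,F} → A.
Cell (r7,c1): row 7 has {B,E,F}; column 1 has {A,B,C,E,F,G} → D.
Cell (r7,c3): row 7 has {B,D,E,F}; column 3 has {A,B,C,D,E,F} → G.
Cell (r7,c6): row 7 has {B,D,E,F,G}; column 6 has {B,C,D,E,F,G} → A.
Cell (r5,c2): row 5 has {A,B,C,D,E,F}; column 2 has {A,B,D,E,F} → G.
Cell (r7,c2): row 7 has {A,B,D,E,F,G}; column 2 has {A,B,D,E,F,G} → C.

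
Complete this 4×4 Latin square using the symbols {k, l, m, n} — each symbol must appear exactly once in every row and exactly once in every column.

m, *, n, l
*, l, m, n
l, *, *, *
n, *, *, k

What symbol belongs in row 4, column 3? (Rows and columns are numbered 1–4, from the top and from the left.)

l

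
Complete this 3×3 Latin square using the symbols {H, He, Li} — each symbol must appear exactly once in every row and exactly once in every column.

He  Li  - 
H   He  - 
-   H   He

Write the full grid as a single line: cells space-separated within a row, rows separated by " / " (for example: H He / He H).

(r1,c3) = H
(r2,c3) = Li
(r3,c1) = Li

He Li H / H He Li / Li H He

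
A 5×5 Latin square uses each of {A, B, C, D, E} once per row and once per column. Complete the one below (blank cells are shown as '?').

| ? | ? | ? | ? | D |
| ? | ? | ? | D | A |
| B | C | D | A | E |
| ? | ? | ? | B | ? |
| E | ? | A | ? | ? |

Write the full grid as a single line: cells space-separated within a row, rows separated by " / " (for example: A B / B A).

A B C E D / C E B D A / B C D A E / D A E B C / E D A C B

(r2,c1) = C
(r4,c5) = C
(r5,c4) = C
(r5,c5) = B
(r1,c1) = A
(r1,c4) = E
(r4,c1) = D
(r4,c3) = E
(r5,c2) = D
(r1,c2) = B
(r1,c3) = C
(r2,c2) = E
(r2,c3) = B
(r4,c2) = A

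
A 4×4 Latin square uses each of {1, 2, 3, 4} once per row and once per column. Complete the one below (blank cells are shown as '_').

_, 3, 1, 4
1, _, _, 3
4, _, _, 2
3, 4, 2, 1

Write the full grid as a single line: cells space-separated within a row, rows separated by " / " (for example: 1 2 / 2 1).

2 3 1 4 / 1 2 4 3 / 4 1 3 2 / 3 4 2 1

row 1 has {1,3,4}; column 1 has {1,3,4} — only 2 is left for (r1,c1).
row 2 has {1,3}; column 2 has {3,4} — only 2 is left for (r2,c2).
row 2 has {1,2,3}; column 3 has {1,2} — only 4 is left for (r2,c3).
row 3 has {2,4}; column 2 has {2,3,4} — only 1 is left for (r3,c2).
row 3 has {1,2,4}; column 3 has {1,2,4} — only 3 is left for (r3,c3).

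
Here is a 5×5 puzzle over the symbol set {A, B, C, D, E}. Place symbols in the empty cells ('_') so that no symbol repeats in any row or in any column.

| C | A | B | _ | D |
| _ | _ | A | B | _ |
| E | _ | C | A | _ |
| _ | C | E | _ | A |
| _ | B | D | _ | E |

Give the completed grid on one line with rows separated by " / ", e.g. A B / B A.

C A B E D / D E A B C / E D C A B / B C E D A / A B D C E

(r1,c4): row 1 has {A,B,C,D}; column 4 has {A,B}, so it must be E.
(r2,c1): row 2 has {A,B}; column 1 has {C,E}, so it must be D.
(r2,c2): row 2 has {A,B,D}; column 2 has {A,B,C}, so it must be E.
(r2,c5): row 2 has {A,B,D,E}; column 5 has {A,D,E}, so it must be C.
(r3,c2): row 3 has {A,C,E}; column 2 has {A,B,C,E}, so it must be D.
(r3,c5): row 3 has {A,C,D,E}; column 5 has {A,C,D,E}, so it must be B.
(r4,c1): row 4 has {A,C,E}; column 1 has {C,D,E}, so it must be B.
(r4,c4): row 4 has {A,B,C,E}; column 4 has {A,B,E}, so it must be D.
(r5,c1): row 5 has {B,D,E}; column 1 has {B,C,D,E}, so it must be A.
(r5,c4): row 5 has {A,B,D,E}; column 4 has {A,B,D,E}, so it must be C.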